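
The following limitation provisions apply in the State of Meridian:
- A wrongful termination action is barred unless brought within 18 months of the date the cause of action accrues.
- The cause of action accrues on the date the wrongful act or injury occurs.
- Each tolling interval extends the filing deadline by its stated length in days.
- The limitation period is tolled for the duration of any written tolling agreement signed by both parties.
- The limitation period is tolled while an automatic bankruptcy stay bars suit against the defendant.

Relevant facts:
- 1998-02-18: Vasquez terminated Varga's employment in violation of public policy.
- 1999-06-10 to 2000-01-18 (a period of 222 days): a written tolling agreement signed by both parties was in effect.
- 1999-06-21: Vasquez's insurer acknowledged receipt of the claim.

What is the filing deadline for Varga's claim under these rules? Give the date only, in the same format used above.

The claim accrued on 1998-02-18, when the wrongful act occurred.
Adding the 18 months base period to 1998-02-18 gives a deadline of 1999-08-18, before any tolling.
Because the written tolling agreement ran from 1999-06-10 to 2000-01-18, the deadline is extended by 222 days to 2000-03-27.
None of the other events listed affects the running of the period under the stated rules.

2000-03-27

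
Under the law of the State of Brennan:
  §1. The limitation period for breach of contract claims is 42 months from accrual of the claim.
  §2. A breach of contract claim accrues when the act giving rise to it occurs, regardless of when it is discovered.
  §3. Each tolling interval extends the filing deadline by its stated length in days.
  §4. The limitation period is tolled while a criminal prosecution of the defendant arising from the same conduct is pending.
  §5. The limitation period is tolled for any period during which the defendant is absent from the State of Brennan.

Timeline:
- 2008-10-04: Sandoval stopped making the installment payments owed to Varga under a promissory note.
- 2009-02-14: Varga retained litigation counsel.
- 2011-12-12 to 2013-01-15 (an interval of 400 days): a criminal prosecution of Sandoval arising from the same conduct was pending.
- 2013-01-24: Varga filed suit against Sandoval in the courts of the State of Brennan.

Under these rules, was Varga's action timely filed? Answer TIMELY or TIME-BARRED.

TIMELY

The claim accrued on 2008-10-04, when the wrongful act occurred.
The untolled deadline — 42 months after 2008-10-04 — is 2012-04-04.
The pending criminal prosecution from 2011-12-12 to 2013-01-15 tolled the period for 400 days, extending the deadline to 2013-05-09.
The other events in the timeline have no effect on the limitation period under the stated rules.
The 2013-01-24 filing precedes the 2013-05-09 deadline; the claim is timely.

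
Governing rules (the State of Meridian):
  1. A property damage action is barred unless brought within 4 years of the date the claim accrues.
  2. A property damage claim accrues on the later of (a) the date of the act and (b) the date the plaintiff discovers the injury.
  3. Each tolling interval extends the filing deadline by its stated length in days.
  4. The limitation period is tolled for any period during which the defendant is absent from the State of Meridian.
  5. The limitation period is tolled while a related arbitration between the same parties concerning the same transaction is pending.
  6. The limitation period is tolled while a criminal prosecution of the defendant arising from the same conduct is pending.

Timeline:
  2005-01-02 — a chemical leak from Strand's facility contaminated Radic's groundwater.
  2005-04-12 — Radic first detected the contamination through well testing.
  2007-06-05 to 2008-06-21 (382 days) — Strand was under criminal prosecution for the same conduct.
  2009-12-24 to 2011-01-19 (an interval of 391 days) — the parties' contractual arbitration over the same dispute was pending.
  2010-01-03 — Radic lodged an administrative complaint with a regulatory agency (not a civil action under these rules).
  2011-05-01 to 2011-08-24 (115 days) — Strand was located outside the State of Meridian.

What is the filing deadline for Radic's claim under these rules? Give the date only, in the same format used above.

2011-09-17

The claim accrued on 2005-04-12 — the later of the 2005-01-02 act and the 2005-04-12 discovery.
Adding the 4 years base period to 2005-04-12 gives a deadline of 2009-04-12, before any tolling.
The period was tolled for 382 days by the pending criminal prosecution (2007-06-05 to 2008-06-21), pushing the deadline to 2010-04-29.
The pending related arbitration from 2009-12-24 to 2011-01-19 tolled the period for 391 days, extending the deadline to 2011-05-25.
Because the defendant's absence from the jurisdiction ran from 2011-05-01 to 2011-08-24, the deadline is extended by 115 days to 2011-09-17.
Nothing else in the chronology tolls or restarts the period.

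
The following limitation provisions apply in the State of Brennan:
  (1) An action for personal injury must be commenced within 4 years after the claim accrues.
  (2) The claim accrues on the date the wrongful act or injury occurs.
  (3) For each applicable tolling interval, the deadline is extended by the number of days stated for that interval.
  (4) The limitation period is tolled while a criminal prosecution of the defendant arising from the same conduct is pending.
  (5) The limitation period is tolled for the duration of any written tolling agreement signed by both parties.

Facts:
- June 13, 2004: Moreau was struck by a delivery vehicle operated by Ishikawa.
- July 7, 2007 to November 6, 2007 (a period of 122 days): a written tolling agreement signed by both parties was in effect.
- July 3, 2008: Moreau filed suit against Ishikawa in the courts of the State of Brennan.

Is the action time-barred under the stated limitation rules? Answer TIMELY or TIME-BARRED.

TIMELY

The claim accrued on June 13, 2004, the date of the act.
Adding the 4 years base period to June 13, 2004 gives a deadline of June 13, 2008, before any tolling.
Because the written tolling agreement ran from July 7, 2007 to November 6, 2007, the deadline is extended by 122 days to October 13, 2008.
Moreau filed on July 3, 2008, before the October 13, 2008 deadline, so the action is timely.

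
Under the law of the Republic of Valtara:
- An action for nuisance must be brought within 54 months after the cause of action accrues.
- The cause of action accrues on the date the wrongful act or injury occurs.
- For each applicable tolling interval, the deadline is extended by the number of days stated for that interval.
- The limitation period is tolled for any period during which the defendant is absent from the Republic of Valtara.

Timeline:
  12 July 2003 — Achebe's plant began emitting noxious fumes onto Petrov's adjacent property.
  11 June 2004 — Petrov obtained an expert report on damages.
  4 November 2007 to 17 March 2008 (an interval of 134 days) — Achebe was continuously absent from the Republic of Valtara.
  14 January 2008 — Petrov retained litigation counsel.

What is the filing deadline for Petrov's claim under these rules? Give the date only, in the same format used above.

The claim accrued on 12 July 2003, when the wrongful act occurred.
Adding the 54 months base period to 12 July 2003 gives a deadline of 12 January 2008, before any tolling.
Because the defendant's absence from the jurisdiction ran from 4 November 2007 to 17 March 2008, the deadline is extended by 134 days to 25 May 2008.
None of the other events listed affects the running of the period under the stated rules.

25 May 2008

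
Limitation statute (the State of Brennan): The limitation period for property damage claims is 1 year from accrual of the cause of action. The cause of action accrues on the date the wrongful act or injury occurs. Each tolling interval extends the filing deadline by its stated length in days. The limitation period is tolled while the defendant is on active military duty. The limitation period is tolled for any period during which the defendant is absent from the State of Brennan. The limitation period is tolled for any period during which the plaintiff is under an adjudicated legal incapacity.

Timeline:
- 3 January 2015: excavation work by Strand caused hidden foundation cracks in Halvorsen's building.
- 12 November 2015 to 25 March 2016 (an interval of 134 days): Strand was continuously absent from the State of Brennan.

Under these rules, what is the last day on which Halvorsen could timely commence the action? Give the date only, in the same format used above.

16 May 2016

The claim accrued on 3 January 2015, when the wrongful act occurred.
Adding the 1 year base period to 3 January 2015 gives a deadline of 3 January 2016, before any tolling.
The defendant's absence from the jurisdiction from 12 November 2015 to 25 March 2016 tolled the period for 134 days, extending the deadline to 16 May 2016.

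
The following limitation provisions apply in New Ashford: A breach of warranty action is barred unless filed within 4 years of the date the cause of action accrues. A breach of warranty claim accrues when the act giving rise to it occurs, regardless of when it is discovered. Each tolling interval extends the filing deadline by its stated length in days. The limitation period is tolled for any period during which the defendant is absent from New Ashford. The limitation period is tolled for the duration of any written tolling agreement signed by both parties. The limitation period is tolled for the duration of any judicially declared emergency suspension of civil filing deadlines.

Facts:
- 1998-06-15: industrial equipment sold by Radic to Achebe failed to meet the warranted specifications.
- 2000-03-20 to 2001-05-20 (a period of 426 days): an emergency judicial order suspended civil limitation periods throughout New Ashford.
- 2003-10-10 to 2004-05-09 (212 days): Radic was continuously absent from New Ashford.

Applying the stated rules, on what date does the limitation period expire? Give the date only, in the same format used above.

The cause of action accrued on 1998-06-15, the date of the act.
Adding the 4 years base period to 1998-06-15 gives a deadline of 2002-06-15, before any tolling.
The period was tolled for 426 days by the emergency suspension of filing deadlines (2000-03-20 to 2001-05-20), pushing the deadline to 2003-08-15.
By the time the defendant's absence from the jurisdiction began on 2003-10-10, the limitation period had already expired on 2003-08-15; that interval cannot revive it.

2003-08-15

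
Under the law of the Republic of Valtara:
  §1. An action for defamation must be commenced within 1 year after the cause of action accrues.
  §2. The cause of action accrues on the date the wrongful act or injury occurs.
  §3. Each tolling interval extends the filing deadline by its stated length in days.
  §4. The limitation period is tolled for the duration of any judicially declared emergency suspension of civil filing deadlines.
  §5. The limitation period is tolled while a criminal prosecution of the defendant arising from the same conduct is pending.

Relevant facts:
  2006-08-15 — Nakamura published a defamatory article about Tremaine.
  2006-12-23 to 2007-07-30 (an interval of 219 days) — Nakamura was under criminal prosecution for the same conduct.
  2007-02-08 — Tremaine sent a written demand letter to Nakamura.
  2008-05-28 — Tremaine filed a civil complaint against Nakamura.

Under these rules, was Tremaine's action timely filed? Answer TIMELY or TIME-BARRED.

The claim accrued on 2006-08-15, when the wrongful act occurred.
Adding the 1 year base period to 2006-08-15 gives a deadline of 2007-08-15, before any tolling.
The pending criminal prosecution from 2006-12-23 to 2007-07-30 tolled the period for 219 days, extending the deadline to 2008-03-21.
None of the other events listed affects the running of the period under the stated rules.
Tremaine filed on 2008-05-28, after the 2008-03-21 deadline, so the action is time-barred.

TIME-BARRED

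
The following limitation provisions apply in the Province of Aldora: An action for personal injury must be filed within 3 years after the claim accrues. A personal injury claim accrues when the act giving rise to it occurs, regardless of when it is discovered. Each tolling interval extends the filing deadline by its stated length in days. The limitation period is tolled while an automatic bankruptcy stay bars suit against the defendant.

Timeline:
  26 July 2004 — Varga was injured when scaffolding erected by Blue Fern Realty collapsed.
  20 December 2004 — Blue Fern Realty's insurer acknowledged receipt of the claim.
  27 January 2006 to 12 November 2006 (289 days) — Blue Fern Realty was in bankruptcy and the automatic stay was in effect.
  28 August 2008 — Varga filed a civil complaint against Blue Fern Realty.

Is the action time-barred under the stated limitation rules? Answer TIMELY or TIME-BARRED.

The limitation period began to run on 26 July 2004.
The untolled deadline — 3 years after 26 July 2004 — is 26 July 2007.
The period was tolled for 289 days by the automatic bankruptcy stay (27 January 2006 to 12 November 2006), pushing the deadline to 10 May 2008.
None of the other events listed affects the running of the period under the stated rules.
Filing on 28 August 2008 missed the 10 May 2008 deadline — the action is time-barred.

TIME-BARRED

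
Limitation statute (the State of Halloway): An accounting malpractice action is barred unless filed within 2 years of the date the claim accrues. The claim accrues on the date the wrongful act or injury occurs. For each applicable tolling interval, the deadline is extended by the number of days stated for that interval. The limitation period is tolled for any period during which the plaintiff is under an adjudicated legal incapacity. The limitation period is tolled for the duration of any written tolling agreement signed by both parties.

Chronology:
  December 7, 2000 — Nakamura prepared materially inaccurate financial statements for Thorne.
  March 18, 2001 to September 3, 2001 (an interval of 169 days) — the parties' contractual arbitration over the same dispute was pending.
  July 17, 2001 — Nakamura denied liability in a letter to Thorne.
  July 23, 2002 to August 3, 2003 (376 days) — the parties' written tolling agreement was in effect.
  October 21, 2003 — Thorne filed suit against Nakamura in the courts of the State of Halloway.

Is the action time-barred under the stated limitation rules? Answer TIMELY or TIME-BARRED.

The claim accrued on December 7, 2000, the date of the act.
2 years from December 7, 2000 is December 7, 2002.
The written tolling agreement from July 23, 2002 to August 3, 2003 tolled the period for 376 days, extending the deadline to December 18, 2003.
Although a pending arbitration ran from March 18, 2001 to September 3, 2001, the stated rules do not make that a tolling event, so it is disregarded.
Nothing else in the chronology tolls or restarts the period.
Filing on October 21, 2003 beat the December 18, 2003 deadline — the action is timely.

TIMELY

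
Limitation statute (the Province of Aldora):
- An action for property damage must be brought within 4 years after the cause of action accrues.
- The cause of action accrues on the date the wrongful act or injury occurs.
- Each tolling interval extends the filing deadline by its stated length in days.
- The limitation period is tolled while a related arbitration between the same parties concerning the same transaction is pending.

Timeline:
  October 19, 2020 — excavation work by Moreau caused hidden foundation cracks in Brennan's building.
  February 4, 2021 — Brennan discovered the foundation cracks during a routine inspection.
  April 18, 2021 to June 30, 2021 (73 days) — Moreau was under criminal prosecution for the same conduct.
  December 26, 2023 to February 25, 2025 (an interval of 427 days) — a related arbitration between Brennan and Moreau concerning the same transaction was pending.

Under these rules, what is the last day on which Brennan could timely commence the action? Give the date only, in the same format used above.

Because the rule ties accrual to occurrence, the claim accrued on October 19, 2020, not on the February 4, 2021 discovery date.
Adding the 4 years base period to October 19, 2020 gives a deadline of October 19, 2024, before any tolling.
Because the pending related arbitration ran from December 26, 2023 to February 25, 2025, the deadline is extended by 427 days to December 20, 2025.
The pending criminal prosecution from April 18, 2021 to June 30, 2021 does not toll the period, because no stated rule makes a criminal prosecution a tolling event.

December 20, 2025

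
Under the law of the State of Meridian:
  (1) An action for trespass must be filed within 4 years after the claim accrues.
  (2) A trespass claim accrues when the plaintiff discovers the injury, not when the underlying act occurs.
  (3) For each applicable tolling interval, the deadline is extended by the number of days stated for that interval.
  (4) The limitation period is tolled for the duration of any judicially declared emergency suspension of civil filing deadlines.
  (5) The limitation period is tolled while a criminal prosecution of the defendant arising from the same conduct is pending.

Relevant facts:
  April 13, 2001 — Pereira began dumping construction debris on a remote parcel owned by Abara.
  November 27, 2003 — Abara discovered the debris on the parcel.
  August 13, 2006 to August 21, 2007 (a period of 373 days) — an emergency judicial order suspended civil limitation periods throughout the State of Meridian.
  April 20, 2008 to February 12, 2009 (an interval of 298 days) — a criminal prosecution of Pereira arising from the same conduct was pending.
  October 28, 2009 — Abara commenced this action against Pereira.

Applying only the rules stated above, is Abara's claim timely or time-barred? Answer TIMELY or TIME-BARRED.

TIME-BARRED

Under the discovery rule, the claim accrued on November 27, 2003, when Abara discovered the injury — not on the April 13, 2001 date of the underlying act.
The untolled deadline — 4 years after November 27, 2003 — is November 27, 2007.
The period was tolled for 373 days by the emergency suspension of filing deadlines (August 13, 2006 to August 21, 2007), pushing the deadline to December 4, 2008.
The period was tolled for 298 days by the pending criminal prosecution (April 20, 2008 to February 12, 2009), pushing the deadline to September 28, 2009.
The October 28, 2009 filing falls after the September 28, 2009 deadline; the claim is time-barred.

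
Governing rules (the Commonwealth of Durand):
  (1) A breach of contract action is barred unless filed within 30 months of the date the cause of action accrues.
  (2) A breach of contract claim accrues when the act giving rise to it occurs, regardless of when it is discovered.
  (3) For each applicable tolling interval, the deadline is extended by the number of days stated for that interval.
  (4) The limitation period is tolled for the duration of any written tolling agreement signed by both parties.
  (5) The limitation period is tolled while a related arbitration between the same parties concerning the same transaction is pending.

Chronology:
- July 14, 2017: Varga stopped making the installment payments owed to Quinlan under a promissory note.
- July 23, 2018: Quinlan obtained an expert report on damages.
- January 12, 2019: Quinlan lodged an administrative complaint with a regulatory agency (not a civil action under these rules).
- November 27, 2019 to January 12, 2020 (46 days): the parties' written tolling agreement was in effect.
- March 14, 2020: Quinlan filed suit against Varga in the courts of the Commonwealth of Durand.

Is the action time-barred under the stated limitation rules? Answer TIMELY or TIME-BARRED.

The limitation period began to run on July 14, 2017.
30 months from July 14, 2017 is January 14, 2020.
The written tolling agreement from November 27, 2019 to January 12, 2020 tolled the period for 46 days, extending the deadline to February 29, 2020.
Nothing else in the chronology tolls or restarts the period.
Quinlan filed on March 14, 2020, after the February 29, 2020 deadline, so the action is time-barred.

TIME-BARRED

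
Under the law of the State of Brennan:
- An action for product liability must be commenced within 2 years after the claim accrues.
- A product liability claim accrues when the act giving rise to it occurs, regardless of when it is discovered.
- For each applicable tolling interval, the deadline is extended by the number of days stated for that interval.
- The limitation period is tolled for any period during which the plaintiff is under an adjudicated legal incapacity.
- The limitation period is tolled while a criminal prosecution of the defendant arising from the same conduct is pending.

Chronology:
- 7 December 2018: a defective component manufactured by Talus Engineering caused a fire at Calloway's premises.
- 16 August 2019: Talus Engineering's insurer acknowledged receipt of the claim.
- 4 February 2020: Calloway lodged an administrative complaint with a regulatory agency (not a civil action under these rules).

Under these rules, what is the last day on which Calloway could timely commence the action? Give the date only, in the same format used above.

7 December 2020

The limitation period began to run on 7 December 2018.
Adding the 2 years base period to 7 December 2018 gives a deadline of 7 December 2020, before any tolling.
The other events in the timeline have no effect on the limitation period under the stated rules.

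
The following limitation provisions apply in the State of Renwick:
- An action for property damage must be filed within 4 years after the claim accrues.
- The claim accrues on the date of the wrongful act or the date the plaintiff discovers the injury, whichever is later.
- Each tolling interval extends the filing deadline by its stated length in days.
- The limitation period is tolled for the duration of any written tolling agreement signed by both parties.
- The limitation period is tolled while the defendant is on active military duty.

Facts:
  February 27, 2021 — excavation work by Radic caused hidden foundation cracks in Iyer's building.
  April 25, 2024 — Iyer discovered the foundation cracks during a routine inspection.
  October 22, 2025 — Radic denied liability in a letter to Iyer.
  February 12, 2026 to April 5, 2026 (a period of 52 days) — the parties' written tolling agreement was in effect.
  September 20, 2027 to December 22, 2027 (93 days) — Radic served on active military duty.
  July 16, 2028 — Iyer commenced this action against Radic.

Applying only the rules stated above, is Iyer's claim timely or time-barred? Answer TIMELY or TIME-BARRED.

Taking the later of the act (February 27, 2021) and discovery (April 25, 2024), the claim accrued on April 25, 2024.
The untolled deadline — 4 years after April 25, 2024 — is April 25, 2028.
The written tolling agreement from February 12, 2026 to April 5, 2026 tolled the period for 52 days, extending the deadline to June 16, 2028.
The period was tolled for 93 days by the defendant's active military service (September 20, 2027 to December 22, 2027), pushing the deadline to September 17, 2028.
None of the other events listed affects the running of the period under the stated rules.
The July 16, 2028 filing precedes the September 17, 2028 deadline; the claim is timely.

TIMELY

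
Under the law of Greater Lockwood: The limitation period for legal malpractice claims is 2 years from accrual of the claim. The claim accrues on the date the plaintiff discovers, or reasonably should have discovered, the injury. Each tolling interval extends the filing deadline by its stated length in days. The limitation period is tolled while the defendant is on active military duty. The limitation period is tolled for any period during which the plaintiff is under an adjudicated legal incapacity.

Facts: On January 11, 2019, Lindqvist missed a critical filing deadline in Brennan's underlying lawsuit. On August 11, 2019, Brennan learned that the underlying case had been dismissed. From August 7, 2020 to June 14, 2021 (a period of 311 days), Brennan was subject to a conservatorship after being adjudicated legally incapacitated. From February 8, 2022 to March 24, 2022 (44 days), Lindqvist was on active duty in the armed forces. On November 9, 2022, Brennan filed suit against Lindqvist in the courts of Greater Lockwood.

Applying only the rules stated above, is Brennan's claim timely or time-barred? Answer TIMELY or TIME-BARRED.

Under the discovery rule, the claim accrued on August 11, 2019, when Brennan discovered the injury — not on the January 11, 2019 date of the underlying act.
2 years from August 11, 2019 is August 11, 2021.
Because the plaintiff's legal incapacity ran from August 7, 2020 to June 14, 2021, the deadline is extended by 311 days to June 18, 2022.
The defendant's active military service from February 8, 2022 to March 24, 2022 tolled the period for 44 days, extending the deadline to August 1, 2022.
Brennan filed on November 9, 2022, after the August 1, 2022 deadline, so the action is time-barred.

TIME-BARRED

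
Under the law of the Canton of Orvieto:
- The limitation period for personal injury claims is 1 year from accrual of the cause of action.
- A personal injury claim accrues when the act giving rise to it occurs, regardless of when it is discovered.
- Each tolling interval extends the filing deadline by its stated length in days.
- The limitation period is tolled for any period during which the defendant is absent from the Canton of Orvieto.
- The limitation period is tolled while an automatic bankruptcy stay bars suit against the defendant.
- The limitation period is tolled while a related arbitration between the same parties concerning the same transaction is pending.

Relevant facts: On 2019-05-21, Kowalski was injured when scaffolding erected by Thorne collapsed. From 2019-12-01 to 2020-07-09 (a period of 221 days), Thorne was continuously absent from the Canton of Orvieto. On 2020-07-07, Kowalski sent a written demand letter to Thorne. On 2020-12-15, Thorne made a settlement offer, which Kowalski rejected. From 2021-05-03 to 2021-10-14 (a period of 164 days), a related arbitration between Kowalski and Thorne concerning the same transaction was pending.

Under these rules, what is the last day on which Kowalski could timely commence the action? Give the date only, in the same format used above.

The claim accrued on 2019-05-21, when the wrongful act occurred.
Adding the 1 year base period to 2019-05-21 gives a deadline of 2020-05-21, before any tolling.
Because the defendant's absence from the jurisdiction ran from 2019-12-01 to 2020-07-09, the deadline is extended by 221 days to 2020-12-28.
The pending related arbitration from 2021-05-03 to 2021-10-14 began after the period had already run on 2020-12-28, so it has no tolling effect.
None of the other events listed affects the running of the period under the stated rules.

2020-12-28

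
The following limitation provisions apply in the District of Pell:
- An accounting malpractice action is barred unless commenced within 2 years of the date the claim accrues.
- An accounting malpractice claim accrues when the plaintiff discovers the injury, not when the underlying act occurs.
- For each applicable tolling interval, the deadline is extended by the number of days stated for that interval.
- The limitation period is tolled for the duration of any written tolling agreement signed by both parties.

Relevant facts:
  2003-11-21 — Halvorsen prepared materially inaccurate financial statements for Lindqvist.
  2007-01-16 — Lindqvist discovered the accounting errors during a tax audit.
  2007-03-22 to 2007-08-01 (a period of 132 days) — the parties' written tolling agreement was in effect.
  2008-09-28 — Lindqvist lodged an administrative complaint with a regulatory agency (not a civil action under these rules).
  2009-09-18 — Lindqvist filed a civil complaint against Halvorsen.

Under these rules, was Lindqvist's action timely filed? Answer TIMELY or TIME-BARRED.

TIME-BARRED

Under the discovery rule, the claim accrued on 2007-01-16, when Lindqvist discovered the injury — not on the 2003-11-21 date of the underlying act.
Adding the 2 years base period to 2007-01-16 gives a deadline of 2009-01-16, before any tolling.
The written tolling agreement from 2007-03-22 to 2007-08-01 tolled the period for 132 days, extending the deadline to 2009-05-28.
The other events in the timeline have no effect on the limitation period under the stated rules.
Filing on 2009-09-18 missed the 2009-05-28 deadline — the action is time-barred.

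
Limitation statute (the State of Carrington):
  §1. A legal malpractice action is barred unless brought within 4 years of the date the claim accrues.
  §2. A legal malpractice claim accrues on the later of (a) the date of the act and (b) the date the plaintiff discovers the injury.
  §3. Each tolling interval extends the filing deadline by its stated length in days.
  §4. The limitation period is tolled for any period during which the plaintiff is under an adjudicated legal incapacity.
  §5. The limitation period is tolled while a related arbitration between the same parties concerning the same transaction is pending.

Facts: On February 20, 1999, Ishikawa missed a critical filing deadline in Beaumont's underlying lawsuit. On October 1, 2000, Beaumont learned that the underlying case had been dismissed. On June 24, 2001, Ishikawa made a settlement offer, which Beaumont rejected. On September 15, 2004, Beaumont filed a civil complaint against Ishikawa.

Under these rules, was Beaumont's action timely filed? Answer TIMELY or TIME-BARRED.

Taking the later of the act (February 20, 1999) and discovery (October 1, 2000), the claim accrued on October 1, 2000.
Adding the 4 years base period to October 1, 2000 gives a deadline of October 1, 2004, before any tolling.
Nothing else in the chronology tolls or restarts the period.
Filing on September 15, 2004 beat the October 1, 2004 deadline — the action is timely.

TIMELY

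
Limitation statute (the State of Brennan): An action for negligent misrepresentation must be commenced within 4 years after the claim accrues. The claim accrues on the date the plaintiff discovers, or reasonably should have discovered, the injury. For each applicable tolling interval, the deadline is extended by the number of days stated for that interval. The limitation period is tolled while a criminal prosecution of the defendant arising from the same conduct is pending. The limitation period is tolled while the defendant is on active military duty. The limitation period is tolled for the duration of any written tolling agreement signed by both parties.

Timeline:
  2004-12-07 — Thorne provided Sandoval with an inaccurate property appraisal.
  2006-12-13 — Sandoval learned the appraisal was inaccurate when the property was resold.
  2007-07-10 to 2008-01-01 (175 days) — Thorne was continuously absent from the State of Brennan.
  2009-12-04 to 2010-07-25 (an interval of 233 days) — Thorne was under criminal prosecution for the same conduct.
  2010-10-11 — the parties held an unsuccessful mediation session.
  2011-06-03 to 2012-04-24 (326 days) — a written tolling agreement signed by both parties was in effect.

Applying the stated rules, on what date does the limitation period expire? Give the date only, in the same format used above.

Under the discovery rule, the claim accrued on 2006-12-13, when Sandoval discovered the injury — not on the 2004-12-07 date of the underlying act.
The untolled deadline — 4 years after 2006-12-13 — is 2010-12-13.
Because the pending criminal prosecution ran from 2009-12-04 to 2010-07-25, the deadline is extended by 233 days to 2011-08-03.
The written tolling agreement from 2011-06-03 to 2012-04-24 tolled the period for 326 days, extending the deadline to 2012-06-24.
Although the defendant's absence ran from 2007-07-10 to 2008-01-01, the stated rules do not make that a tolling event, so it is disregarded.
None of the other events listed affects the running of the period under the stated rules.

2012-06-24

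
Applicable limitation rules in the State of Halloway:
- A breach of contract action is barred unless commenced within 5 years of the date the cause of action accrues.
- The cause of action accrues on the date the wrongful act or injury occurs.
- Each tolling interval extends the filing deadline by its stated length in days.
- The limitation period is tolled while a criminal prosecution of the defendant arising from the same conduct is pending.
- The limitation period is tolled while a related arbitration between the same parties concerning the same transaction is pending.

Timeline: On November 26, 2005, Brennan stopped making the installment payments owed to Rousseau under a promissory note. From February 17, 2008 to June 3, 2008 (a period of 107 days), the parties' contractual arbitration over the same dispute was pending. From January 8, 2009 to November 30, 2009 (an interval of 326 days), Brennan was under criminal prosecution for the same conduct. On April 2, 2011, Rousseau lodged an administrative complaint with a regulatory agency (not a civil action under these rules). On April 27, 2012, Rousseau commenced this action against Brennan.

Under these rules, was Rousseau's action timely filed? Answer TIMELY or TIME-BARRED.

TIME-BARRED

The cause of action accrued on November 26, 2005, the date of the act.
Adding the 5 years base period to November 26, 2005 gives a deadline of November 26, 2010, before any tolling.
The period was tolled for 107 days by the pending related arbitration (February 17, 2008 to June 3, 2008), pushing the deadline to March 13, 2011.
Because the pending criminal prosecution ran from January 8, 2009 to November 30, 2009, the deadline is extended by 326 days to February 2, 2012.
Nothing else in the chronology tolls or restarts the period.
Filing on April 27, 2012 missed the February 2, 2012 deadline — the action is time-barred.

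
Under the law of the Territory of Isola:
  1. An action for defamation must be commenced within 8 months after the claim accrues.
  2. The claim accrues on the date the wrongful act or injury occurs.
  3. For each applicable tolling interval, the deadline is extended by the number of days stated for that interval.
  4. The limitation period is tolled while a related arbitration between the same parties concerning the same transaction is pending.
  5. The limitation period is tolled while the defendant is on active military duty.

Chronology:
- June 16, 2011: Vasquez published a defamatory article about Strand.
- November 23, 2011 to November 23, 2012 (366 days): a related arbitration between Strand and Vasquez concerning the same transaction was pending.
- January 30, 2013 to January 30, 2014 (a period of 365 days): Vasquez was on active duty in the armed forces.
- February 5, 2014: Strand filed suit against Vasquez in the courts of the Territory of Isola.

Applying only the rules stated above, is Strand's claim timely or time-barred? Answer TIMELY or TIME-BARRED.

TIMELY

The limitation period began to run on June 16, 2011.
8 months from June 16, 2011 is February 16, 2012.
Because the pending related arbitration ran from November 23, 2011 to November 23, 2012, the deadline is extended by 366 days to February 16, 2013.
Because the defendant's active military service ran from January 30, 2013 to January 30, 2014, the deadline is extended by 365 days to February 16, 2014.
Filing on February 5, 2014 beat the February 16, 2014 deadline — the action is timely.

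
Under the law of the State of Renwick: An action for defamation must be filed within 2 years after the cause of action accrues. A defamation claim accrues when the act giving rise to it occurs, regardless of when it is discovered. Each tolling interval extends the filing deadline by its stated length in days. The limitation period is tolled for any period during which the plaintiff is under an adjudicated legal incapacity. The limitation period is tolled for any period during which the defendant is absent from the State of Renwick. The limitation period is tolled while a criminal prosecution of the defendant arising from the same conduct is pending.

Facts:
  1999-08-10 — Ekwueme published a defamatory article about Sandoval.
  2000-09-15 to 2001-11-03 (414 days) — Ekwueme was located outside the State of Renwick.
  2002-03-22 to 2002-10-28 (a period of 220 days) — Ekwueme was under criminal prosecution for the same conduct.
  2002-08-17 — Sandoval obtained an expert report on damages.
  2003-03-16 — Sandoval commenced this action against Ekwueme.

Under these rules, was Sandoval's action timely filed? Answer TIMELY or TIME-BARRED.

The limitation period began to run on 1999-08-10.
The untolled deadline — 2 years after 1999-08-10 — is 2001-08-10.
The period was tolled for 414 days by the defendant's absence from the jurisdiction (2000-09-15 to 2001-11-03), pushing the deadline to 2002-09-28.
Because the pending criminal prosecution ran from 2002-03-22 to 2002-10-28, the deadline is extended by 220 days to 2003-05-06.
None of the other events listed affects the running of the period under the stated rules.
The 2003-03-16 filing precedes the 2003-05-06 deadline; the claim is timely.

TIMELY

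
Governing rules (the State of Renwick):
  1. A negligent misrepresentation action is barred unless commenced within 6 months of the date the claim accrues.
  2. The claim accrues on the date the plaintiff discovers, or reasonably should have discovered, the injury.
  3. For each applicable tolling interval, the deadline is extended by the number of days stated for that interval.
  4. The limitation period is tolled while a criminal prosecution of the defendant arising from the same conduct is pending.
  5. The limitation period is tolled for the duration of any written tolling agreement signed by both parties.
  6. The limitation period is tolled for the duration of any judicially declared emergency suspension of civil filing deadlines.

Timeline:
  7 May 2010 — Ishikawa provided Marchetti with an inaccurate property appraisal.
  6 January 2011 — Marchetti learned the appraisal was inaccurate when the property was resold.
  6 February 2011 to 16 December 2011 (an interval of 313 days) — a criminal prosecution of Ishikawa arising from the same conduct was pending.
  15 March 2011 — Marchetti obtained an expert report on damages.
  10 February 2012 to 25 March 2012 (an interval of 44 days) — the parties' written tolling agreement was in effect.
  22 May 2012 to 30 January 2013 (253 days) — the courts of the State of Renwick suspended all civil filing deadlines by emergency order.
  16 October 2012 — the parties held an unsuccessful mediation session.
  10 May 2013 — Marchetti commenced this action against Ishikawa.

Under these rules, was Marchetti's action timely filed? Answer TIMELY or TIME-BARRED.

TIME-BARRED

Accrual is tied to discovery, so the period began on 6 January 2011 rather than on 7 May 2010 when the act occurred.
6 months from 6 January 2011 is 6 July 2011.
The period was tolled for 313 days by the pending criminal prosecution (6 February 2011 to 16 December 2011), pushing the deadline to 14 May 2012.
The written tolling agreement from 10 February 2012 to 25 March 2012 tolled the period for 44 days, extending the deadline to 27 June 2012.
Because the emergency suspension of filing deadlines ran from 22 May 2012 to 30 January 2013, the deadline is extended by 253 days to 7 March 2013.
The other events in the timeline have no effect on the limitation period under the stated rules.
The 10 May 2013 filing falls after the 7 March 2013 deadline; the claim is time-barred.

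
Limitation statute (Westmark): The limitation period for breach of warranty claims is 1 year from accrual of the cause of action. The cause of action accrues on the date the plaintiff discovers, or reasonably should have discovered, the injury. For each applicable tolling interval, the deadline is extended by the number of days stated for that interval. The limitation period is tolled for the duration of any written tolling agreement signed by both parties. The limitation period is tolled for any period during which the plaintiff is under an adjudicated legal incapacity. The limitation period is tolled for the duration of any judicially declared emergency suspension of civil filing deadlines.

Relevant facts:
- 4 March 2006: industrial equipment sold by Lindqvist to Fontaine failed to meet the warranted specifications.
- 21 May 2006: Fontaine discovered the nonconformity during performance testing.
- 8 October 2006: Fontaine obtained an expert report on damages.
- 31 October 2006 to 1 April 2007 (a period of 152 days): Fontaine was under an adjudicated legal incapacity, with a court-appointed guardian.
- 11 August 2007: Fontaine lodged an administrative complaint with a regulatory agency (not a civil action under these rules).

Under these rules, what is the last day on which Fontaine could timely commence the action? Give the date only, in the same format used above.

Accrual is tied to discovery, so the period began on 21 May 2006 rather than on 4 March 2006 when the act occurred.
The untolled deadline — 1 year after 21 May 2006 — is 21 May 2007.
Because the plaintiff's legal incapacity ran from 31 October 2006 to 1 April 2007, the deadline is extended by 152 days to 20 October 2007.
The other events in the timeline have no effect on the limitation period under the stated rules.

20 October 2007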